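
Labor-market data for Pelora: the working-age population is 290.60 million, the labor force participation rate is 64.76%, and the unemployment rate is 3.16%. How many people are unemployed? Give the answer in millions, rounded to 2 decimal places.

About 5.95 million are unemployed.

Labor force = 0.6476 × 290.60 = 188.19 million.
Unemployed = 0.0316 × 188.19 ≈ 5.95 million.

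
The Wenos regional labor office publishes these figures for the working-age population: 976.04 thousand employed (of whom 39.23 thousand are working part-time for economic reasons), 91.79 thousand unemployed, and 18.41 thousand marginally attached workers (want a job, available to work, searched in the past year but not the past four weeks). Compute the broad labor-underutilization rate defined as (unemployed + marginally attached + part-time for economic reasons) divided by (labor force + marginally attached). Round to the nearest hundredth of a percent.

Broad underutilization rate ≈ 13.76%.

Labor force = 976.04 + 91.79 = 1,067.83 thousand.
Numerator = 91.79 + 18.41 + 39.23 = 149.43 thousand.
Denominator = 1,067.83 + 18.41 = 1,086.24 thousand.
Broad rate = 149.43 / 1,086.24 = 13.76%.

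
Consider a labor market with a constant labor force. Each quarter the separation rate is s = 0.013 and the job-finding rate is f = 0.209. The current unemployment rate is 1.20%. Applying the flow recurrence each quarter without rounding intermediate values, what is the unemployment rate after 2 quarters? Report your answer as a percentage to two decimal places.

With a fixed labor force, u_{t+1} = u_t + s·(1−u_t) − f·u_t = u_t·(1−s−f) + s.
Here 1−s−f = 0.778 and s = 0.013.
u_1 = 0.012000 × 0.778 + 0.013 = 0.022336.
u_2 = 0.022336 × 0.778 + 0.013 = 0.030377.

Unemployment rate after two quarters ≈ 3.04%.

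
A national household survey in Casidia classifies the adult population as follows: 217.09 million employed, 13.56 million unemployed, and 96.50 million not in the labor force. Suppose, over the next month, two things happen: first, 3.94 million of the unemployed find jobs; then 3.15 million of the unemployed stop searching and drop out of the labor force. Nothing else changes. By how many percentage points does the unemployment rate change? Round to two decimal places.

Initially, labor force = 217.09 + 13.56 = 230.65 million, so u = 13.56/230.65 = 5.88%.
After the first change, unemployed falls and employed rises by 3.94; labor force unchanged → E = 221.03, U = 9.62, labor force = 230.65 million.
After the second change, unemployed and labor force both fall by 3.15 → E = 221.03, U = 6.47, labor force = 227.50 million.
New unemployment rate = 6.47 / 227.50 = 2.84%.
Change = 2.84% − 5.88% = −3.04 percentage points.

The unemployment rate changes by −3.04 percentage points.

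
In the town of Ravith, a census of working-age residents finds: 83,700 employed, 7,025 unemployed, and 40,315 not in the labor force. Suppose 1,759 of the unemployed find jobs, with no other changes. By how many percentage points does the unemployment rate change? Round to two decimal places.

The unemployment rate changes by −1.94 percentage points.

Initially, labor force = 83,700 + 7,025 = 90,725, so u = 7,025/90,725 = 7.74%.
After the change, unemployed falls and employed rises by 1,759; labor force unchanged → E = 85,459, U = 5,266, labor force = 90,725.
New unemployment rate = 5,266 / 90,725 = 5.80%.
Change = 5.80% − 7.74% = −1.94 percentage points.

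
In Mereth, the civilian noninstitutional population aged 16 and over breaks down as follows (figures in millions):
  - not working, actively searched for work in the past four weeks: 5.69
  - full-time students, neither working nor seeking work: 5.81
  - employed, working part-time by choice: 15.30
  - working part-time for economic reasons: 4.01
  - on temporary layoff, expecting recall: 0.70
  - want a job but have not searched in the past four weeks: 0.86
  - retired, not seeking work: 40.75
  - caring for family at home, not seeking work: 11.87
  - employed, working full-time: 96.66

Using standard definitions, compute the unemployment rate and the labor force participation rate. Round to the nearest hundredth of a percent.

Unemployment rate ≈ 5.22%; labor force participation rate ≈ 67.36%.

Employed = 15.30 + 4.01 + 96.66 = 115.97 million (anyone who worked, including part-time for economic reasons, counts as employed).
Unemployed = 5.69 + 0.70 = 6.39 million (jobless and actively searching, or on temporary layoff).
Labor force = 115.97 + 6.39 = 122.36 million.
Not in labor force = 5.81 + 0.86 + 40.75 + 11.87 = 59.29 million (those not working and not actively searching are outside the labor force — including those who want a job but have given up searching).
Civilian working-age population = 122.36 + 59.29 = 181.65 million.
Unemployment rate = 6.39 / 122.36 = 5.22%.
Labor force participation rate = 122.36 / 181.65 = 67.36%.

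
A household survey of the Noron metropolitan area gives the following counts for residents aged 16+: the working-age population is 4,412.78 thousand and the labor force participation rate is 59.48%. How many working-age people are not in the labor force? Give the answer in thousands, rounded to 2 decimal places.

About 1,788.06 thousand are not in the labor force.

Share not in the labor force = 1 − 0.5948 = 0.4052.
Not in labor force = 0.4052 × 4,412.78 ≈ 1,788.06 thousand.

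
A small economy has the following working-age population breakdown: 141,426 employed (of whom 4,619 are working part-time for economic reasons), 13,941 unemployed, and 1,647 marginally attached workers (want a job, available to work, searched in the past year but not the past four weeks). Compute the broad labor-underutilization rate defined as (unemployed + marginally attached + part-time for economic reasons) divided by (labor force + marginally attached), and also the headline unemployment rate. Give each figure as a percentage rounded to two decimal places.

Labor force = 141,426 + 13,941 = 155,367.
Numerator = 13,941 + 1,647 + 4,619 = 20,207.
Denominator = 155,367 + 1,647 = 157,014.
Broad rate = 20,207 / 157,014 = 12.87%.
Headline unemployment rate = 13,941 / 155,367 = 8.97%.

Broad underutilization rate ≈ 12.87%; headline unemployment rate ≈ 8.97%.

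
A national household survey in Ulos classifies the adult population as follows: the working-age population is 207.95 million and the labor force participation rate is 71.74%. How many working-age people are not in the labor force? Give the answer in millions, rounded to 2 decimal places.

Share not in the labor force = 1 − 0.7174 = 0.2826.
Not in labor force = 0.2826 × 207.95 ≈ 58.77 million.

About 58.77 million are not in the labor force.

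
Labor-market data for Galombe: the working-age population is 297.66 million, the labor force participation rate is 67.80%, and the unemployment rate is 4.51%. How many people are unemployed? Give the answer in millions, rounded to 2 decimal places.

About 9.10 million are unemployed.

Labor force = 0.6780 × 297.66 = 201.81 million.
Unemployed = 0.0451 × 201.81 ≈ 9.10 million.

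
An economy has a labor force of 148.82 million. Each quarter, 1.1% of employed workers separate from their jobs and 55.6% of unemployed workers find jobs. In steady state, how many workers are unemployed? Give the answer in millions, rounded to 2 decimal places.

Steady-state unemployment rate u* = s/(s+f) = 1.1/(1.1+55.6) = 0.019400.
Unemployed = u* × labor force = 0.019400 × 148.82 ≈ 2.89 million.

About 2.89 million are unemployed in steady state.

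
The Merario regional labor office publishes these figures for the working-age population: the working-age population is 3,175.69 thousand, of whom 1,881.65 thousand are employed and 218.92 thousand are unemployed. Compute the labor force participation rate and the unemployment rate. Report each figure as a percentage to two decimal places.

Labor force = employed + unemployed = 1,881.65 + 218.92 = 2,100.57 thousand.
Unemployment rate = 218.92 / 2,100.57 = 10.42%.
Labor force participation rate = 2,100.57 / 3,175.69 = 66.15%.

Labor force participation rate ≈ 66.15%; unemployment rate ≈ 10.42%.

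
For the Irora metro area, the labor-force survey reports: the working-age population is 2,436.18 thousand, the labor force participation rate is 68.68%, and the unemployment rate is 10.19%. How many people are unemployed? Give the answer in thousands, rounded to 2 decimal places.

About 170.50 thousand are unemployed.

Labor force = 0.6868 × 2,436.18 = 1,673.17 thousand.
Unemployed = 0.1019 × 1,673.17 ≈ 170.50 thousand.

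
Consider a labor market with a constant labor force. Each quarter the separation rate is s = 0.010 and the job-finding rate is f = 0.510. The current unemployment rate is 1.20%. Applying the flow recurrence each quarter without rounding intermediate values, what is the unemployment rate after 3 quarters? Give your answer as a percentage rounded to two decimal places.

With a fixed labor force, u_{t+1} = u_t + s·(1−u_t) − f·u_t = u_t·(1−s−f) + s.
Here 1−s−f = 0.480 and s = 0.010.
u_1 = 0.012000 × 0.480 + 0.010 = 0.015760.
u_2 = 0.015760 × 0.480 + 0.010 = 0.017565.
u_3 = 0.017565 × 0.480 + 0.010 = 0.018431.

Unemployment rate after three quarters ≈ 1.84%.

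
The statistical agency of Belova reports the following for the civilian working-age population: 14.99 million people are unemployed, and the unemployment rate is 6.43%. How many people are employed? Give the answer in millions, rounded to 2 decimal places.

Labor force = U / u = 14.99 / 0.0643 ≈ 233.13 million.
Employed = labor force − unemployed = 233.13 − 14.99 = 218.14 million.

About 218.14 million are employed.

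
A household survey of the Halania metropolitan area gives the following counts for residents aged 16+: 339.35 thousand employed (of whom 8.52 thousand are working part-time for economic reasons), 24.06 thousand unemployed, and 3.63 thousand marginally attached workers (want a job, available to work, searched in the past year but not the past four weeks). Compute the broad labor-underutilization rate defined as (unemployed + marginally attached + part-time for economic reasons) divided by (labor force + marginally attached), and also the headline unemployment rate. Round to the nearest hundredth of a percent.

Labor force = 339.35 + 24.06 = 363.41 thousand.
Numerator = 24.06 + 3.63 + 8.52 = 36.21 thousand.
Denominator = 363.41 + 3.63 = 367.04 thousand.
Broad rate = 36.21 / 367.04 = 9.87%.
Headline unemployment rate = 24.06 / 363.41 = 6.62%.

Broad underutilization rate ≈ 9.87%; headline unemployment rate ≈ 6.62%.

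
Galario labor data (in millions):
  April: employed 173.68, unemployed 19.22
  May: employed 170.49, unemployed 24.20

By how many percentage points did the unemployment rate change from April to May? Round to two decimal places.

April: labor force = 173.68 + 19.22 = 192.90; u = 19.22/192.90 = 9.96%.
May: labor force = 170.49 + 24.20 = 194.69; u = 24.20/194.69 = 12.43%.
Change = 12.43% − 9.96% = +2.47 pp.

The unemployment rate changed by +2.47 percentage points.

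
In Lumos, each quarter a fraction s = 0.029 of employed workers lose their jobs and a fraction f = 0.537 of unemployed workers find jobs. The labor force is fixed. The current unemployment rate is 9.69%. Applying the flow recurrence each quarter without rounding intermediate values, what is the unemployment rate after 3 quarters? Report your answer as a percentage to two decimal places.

With a fixed labor force, u_{t+1} = u_t + s·(1−u_t) − f·u_t = u_t·(1−s−f) + s.
Here 1−s−f = 0.434 and s = 0.029.
u_1 = 0.096900 × 0.434 + 0.029 = 0.071055.
u_2 = 0.071055 × 0.434 + 0.029 = 0.059838.
u_3 = 0.059838 × 0.434 + 0.029 = 0.054970.

Unemployment rate after three quarters ≈ 5.50%.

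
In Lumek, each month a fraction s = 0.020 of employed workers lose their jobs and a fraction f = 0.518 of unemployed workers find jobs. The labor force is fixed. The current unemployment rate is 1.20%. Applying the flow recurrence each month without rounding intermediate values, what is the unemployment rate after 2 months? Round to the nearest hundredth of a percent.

With a fixed labor force, u_{t+1} = u_t + s·(1−u_t) − f·u_t = u_t·(1−s−f) + s.
Here 1−s−f = 0.462 and s = 0.020.
u_1 = 0.012000 × 0.462 + 0.020 = 0.025544.
u_2 = 0.025544 × 0.462 + 0.020 = 0.031801.

Unemployment rate after two months ≈ 3.18%.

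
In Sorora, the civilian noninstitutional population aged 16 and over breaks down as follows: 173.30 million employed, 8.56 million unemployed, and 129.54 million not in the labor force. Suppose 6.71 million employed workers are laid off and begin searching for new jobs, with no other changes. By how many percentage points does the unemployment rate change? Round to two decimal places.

Initially, labor force = 173.30 + 8.56 = 181.86 million, so u = 8.56/181.86 = 4.71%.
After the change, employed falls and unemployed rises by 6.71; labor force unchanged → E = 166.59, U = 15.27, labor force = 181.86 million.
New unemployment rate = 15.27 / 181.86 = 8.40%.
Change = 8.40% − 4.71% = +3.69 percentage points.

The unemployment rate changes by +3.69 percentage points.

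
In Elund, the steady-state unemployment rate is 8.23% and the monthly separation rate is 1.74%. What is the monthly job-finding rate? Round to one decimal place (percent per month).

Job-finding rate ≈ 19.4% per month.

From u* = s/(s+f): f = s·(1−u)/u.
f = 1.74 × (1 − 0.0823) / 0.0823 = 1.5968 / 0.0823 ≈ 19.4% per month.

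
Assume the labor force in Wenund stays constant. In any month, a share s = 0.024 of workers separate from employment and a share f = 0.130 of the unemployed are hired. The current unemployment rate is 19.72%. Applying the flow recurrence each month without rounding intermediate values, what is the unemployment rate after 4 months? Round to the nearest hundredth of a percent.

With a fixed labor force, u_{t+1} = u_t + s·(1−u_t) − f·u_t = u_t·(1−s−f) + s.
Here 1−s−f = 0.846 and s = 0.024.
u_1 = 0.197200 × 0.846 + 0.024 = 0.190831.
u_2 = 0.190831 × 0.846 + 0.024 = 0.185443.
u_3 = 0.185443 × 0.846 + 0.024 = 0.180885.
u_4 = 0.180885 × 0.846 + 0.024 = 0.177029.

Unemployment rate after four months ≈ 17.70%.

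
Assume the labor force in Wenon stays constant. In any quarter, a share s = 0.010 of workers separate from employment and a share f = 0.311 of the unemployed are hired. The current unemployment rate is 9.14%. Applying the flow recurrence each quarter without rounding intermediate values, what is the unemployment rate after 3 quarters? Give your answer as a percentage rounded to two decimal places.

Unemployment rate after three quarters ≈ 5.00%.

With a fixed labor force, u_{t+1} = u_t + s·(1−u_t) − f·u_t = u_t·(1−s−f) + s.
Here 1−s−f = 0.679 and s = 0.010.
u_1 = 0.091400 × 0.679 + 0.010 = 0.072061.
u_2 = 0.072061 × 0.679 + 0.010 = 0.058929.
u_3 = 0.058929 × 0.679 + 0.010 = 0.050013.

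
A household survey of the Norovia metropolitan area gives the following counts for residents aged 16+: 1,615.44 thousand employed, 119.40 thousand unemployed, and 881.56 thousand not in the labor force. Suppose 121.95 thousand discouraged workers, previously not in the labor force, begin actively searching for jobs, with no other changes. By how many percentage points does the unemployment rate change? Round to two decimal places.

Initially, labor force = 1,615.44 + 119.40 = 1,734.84 thousand, so u = 119.40/1,734.84 = 6.88%.
After the change, unemployed and labor force both rise by 121.95 → E = 1,615.44, U = 241.35, labor force = 1,856.79 thousand.
New unemployment rate = 241.35 / 1,856.79 = 13.00%.
Change = 13.00% − 6.88% = +6.12 percentage points.

The unemployment rate changes by +6.12 percentage points.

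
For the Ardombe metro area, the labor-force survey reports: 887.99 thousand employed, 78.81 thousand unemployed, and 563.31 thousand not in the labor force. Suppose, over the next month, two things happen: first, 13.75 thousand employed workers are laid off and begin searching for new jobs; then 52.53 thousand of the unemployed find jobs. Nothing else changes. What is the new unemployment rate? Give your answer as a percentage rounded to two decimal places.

Initially, labor force = 887.99 + 78.81 = 966.80 thousand, so u = 78.81/966.80 = 8.15%.
After the first change, employed falls and unemployed rises by 13.75; labor force unchanged → E = 874.24, U = 92.56, labor force = 966.80 thousand.
After the second change, unemployed falls and employed rises by 52.53; labor force unchanged → E = 926.77, U = 40.03, labor force = 966.80 thousand.
New unemployment rate = 40.03 / 966.80 = 4.14%.

New unemployment rate ≈ 4.14%.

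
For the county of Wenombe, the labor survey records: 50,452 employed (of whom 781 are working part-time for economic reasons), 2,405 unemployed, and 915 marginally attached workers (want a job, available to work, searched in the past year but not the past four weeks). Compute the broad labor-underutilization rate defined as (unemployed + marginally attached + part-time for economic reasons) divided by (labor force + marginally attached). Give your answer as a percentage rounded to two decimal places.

Broad underutilization rate ≈ 7.63%.

Labor force = 50,452 + 2,405 = 52,857.
Numerator = 2,405 + 915 + 781 = 4,101.
Denominator = 52,857 + 915 = 53,772.
Broad rate = 4,101 / 53,772 = 7.63%.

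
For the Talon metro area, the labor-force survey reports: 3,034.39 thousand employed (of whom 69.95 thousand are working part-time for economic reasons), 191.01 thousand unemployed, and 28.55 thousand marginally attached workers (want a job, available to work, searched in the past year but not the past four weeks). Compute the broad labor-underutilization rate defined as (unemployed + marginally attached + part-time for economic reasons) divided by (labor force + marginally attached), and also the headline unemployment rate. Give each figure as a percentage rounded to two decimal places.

Labor force = 3,034.39 + 191.01 = 3,225.40 thousand.
Numerator = 191.01 + 28.55 + 69.95 = 289.51 thousand.
Denominator = 3,225.40 + 28.55 = 3,253.95 thousand.
Broad rate = 289.51 / 3,253.95 = 8.90%.
Headline unemployment rate = 191.01 / 3,225.40 = 5.92%.

Broad underutilization rate ≈ 8.90%; headline unemployment rate ≈ 5.92%.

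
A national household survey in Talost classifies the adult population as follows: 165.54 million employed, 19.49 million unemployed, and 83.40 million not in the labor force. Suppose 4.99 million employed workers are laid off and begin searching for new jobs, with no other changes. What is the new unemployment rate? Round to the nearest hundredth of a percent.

Initially, labor force = 165.54 + 19.49 = 185.03 million, so u = 19.49/185.03 = 10.53%.
After the change, employed falls and unemployed rises by 4.99; labor force unchanged → E = 160.55, U = 24.48, labor force = 185.03 million.
New unemployment rate = 24.48 / 185.03 = 13.23%.

New unemployment rate ≈ 13.23%.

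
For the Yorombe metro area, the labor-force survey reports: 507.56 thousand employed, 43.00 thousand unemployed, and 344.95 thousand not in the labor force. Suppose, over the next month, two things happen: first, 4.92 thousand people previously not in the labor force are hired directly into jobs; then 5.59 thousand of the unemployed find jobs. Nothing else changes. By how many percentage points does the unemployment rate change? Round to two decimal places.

The unemployment rate changes by −1.08 percentage points.

Initially, labor force = 507.56 + 43.00 = 550.56 thousand, so u = 43.00/550.56 = 7.81%.
After the first change, employed and labor force both rise by 4.92; unemployed unchanged → E = 512.48, U = 43.00, labor force = 555.48 thousand.
After the second change, unemployed falls and employed rises by 5.59; labor force unchanged → E = 518.07, U = 37.41, labor force = 555.48 thousand.
New unemployment rate = 37.41 / 555.48 = 6.73%.
Change = 6.73% − 7.81% = −1.08 percentage points.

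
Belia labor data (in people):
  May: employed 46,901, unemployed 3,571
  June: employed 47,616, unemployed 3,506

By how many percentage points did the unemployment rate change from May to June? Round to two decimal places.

The unemployment rate changed by −0.22 percentage points.

May: labor force = 46,901 + 3,571 = 50,472; u = 3,571/50,472 = 7.08%.
June: labor force = 47,616 + 3,506 = 51,122; u = 3,506/51,122 = 6.86%.
Change = 6.86% − 7.08% = −0.22 pp.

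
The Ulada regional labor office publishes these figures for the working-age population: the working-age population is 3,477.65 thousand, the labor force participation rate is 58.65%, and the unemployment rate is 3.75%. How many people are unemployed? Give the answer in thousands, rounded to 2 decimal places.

About 76.49 thousand are unemployed.

Labor force = 0.5865 × 3,477.65 = 2,039.64 thousand.
Unemployed = 0.0375 × 2,039.64 ≈ 76.49 thousand.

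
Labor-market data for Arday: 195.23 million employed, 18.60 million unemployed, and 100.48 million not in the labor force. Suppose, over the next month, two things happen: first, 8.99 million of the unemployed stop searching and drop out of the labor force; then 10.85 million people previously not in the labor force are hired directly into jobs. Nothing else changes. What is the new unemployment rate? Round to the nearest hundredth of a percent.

Initially, labor force = 195.23 + 18.60 = 213.83 million, so u = 18.60/213.83 = 8.70%.
After the first change, unemployed and labor force both fall by 8.99 → E = 195.23, U = 9.61, labor force = 204.84 million.
After the second change, employed and labor force both rise by 10.85; unemployed unchanged → E = 206.08, U = 9.61, labor force = 215.69 million.
New unemployment rate = 9.61 / 215.69 = 4.46%.

New unemployment rate ≈ 4.46%.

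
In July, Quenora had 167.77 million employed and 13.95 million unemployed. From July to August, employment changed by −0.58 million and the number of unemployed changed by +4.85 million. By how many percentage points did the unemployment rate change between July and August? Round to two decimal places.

July: labor force = 167.77 + 13.95 = 181.72; u = 13.95/181.72 = 7.68%.
August: labor force = 167.19 + 18.80 = 185.99; u = 18.80/185.99 = 10.11%.
Change = 10.11% − 7.68% = +2.43 pp.

The unemployment rate changed by +2.43 percentage points.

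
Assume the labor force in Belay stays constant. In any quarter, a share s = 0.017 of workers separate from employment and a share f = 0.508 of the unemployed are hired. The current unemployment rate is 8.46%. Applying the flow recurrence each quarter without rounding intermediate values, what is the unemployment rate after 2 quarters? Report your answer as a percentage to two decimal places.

With a fixed labor force, u_{t+1} = u_t + s·(1−u_t) − f·u_t = u_t·(1−s−f) + s.
Here 1−s−f = 0.475 and s = 0.017.
u_1 = 0.084600 × 0.475 + 0.017 = 0.057185.
u_2 = 0.057185 × 0.475 + 0.017 = 0.044163.

Unemployment rate after two quarters ≈ 4.42%.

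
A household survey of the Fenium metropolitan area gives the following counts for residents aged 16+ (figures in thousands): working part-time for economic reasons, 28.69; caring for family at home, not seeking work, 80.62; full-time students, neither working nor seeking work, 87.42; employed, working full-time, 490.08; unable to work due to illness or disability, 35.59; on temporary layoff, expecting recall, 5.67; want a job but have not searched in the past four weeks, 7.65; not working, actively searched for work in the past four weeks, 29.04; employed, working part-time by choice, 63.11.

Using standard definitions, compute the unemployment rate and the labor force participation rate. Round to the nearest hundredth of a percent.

Unemployment rate ≈ 5.63%; labor force participation rate ≈ 74.48%.

Employed = 28.69 + 490.08 + 63.11 = 581.88 thousand (anyone who worked, including part-time for economic reasons, counts as employed).
Unemployed = 5.67 + 29.04 = 34.71 thousand (jobless and actively searching, or on temporary layoff).
Labor force = 581.88 + 34.71 = 616.59 thousand.
Not in labor force = 80.62 + 87.42 + 35.59 + 7.65 = 211.28 thousand (those not working and not actively searching are outside the labor force — including those who want a job but have given up searching).
Civilian working-age population = 616.59 + 211.28 = 827.87 thousand.
Unemployment rate = 34.71 / 616.59 = 5.63%.
Labor force participation rate = 616.59 / 827.87 = 74.48%.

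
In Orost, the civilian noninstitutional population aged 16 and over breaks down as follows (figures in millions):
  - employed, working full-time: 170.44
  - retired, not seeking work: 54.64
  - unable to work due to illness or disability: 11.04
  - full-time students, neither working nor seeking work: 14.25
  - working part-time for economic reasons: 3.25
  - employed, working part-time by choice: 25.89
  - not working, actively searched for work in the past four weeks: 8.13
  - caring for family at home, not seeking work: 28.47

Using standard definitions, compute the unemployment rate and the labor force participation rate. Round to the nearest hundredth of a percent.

Unemployment rate ≈ 3.91%; labor force participation rate ≈ 65.71%.

Employed = 170.44 + 3.25 + 25.89 = 199.58 million (anyone who worked, including part-time for economic reasons, counts as employed).
Unemployed = 8.13 million.
Labor force = 199.58 + 8.13 = 207.71 million.
Not in labor force = 54.64 + 11.04 + 14.25 + 28.47 = 108.40 million (those not working and not actively searching are outside the labor force).
Civilian working-age population = 207.71 + 108.40 = 316.11 million.
Unemployment rate = 8.13 / 207.71 = 3.91%.
Labor force participation rate = 207.71 / 316.11 = 65.71%.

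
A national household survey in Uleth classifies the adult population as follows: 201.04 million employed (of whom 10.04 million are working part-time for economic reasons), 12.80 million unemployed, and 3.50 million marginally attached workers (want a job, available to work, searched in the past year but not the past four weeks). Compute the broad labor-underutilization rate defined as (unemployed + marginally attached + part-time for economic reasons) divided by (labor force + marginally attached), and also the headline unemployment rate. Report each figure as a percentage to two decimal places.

Broad underutilization rate ≈ 12.12%; headline unemployment rate ≈ 5.99%.

Labor force = 201.04 + 12.80 = 213.84 million.
Numerator = 12.80 + 3.50 + 10.04 = 26.34 million.
Denominator = 213.84 + 3.50 = 217.34 million.
Broad rate = 26.34 / 217.34 = 12.12%.
Headline unemployment rate = 12.80 / 213.84 = 5.99%.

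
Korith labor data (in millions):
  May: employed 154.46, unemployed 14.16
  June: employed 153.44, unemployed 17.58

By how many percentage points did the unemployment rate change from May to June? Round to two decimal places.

May: labor force = 154.46 + 14.16 = 168.62; u = 14.16/168.62 = 8.40%.
June: labor force = 153.44 + 17.58 = 171.02; u = 17.58/171.02 = 10.28%.
Change = 10.28% − 8.40% = +1.88 pp.

The unemployment rate changed by +1.88 percentage points.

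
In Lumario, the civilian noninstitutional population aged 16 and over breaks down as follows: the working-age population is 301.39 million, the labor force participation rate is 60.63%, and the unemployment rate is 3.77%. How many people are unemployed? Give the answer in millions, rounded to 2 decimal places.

Labor force = 0.6063 × 301.39 = 182.73 million.
Unemployed = 0.0377 × 182.73 ≈ 6.89 million.

About 6.89 million are unemployed.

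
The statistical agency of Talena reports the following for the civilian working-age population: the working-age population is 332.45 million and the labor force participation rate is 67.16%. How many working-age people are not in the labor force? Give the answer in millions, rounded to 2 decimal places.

Share not in the labor force = 1 − 0.6716 = 0.3284.
Not in labor force = 0.3284 × 332.45 ≈ 109.18 million.

About 109.18 million are not in the labor force.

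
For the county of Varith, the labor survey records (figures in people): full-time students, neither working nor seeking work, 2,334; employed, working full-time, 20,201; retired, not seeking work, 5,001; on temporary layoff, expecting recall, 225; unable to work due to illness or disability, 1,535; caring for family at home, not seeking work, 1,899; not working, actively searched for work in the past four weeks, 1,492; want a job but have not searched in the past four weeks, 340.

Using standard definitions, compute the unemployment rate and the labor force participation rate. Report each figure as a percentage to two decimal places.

Unemployment rate ≈ 7.83%; labor force participation rate ≈ 66.36%.

Employed = 20,201.
Unemployed = 225 + 1,492 = 1,717 (jobless and actively searching, or on temporary layoff).
Labor force = 20,201 + 1,717 = 21,918.
Not in labor force = 2,334 + 5,001 + 1,535 + 1,899 + 340 = 11,109 (those not working and not actively searching are outside the labor force — including those who want a job but have given up searching).
Civilian working-age population = 21,918 + 11,109 = 33,027.
Unemployment rate = 1,717 / 21,918 = 7.83%.
Labor force participation rate = 21,918 / 33,027 = 66.36%.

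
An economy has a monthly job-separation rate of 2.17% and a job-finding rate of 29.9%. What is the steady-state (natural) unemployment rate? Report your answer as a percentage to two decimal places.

At steady state the flows balance: s·E = f·U, so U/(E+U) = s/(s+f).
u* = 2.17 / (2.17 + 29.9) = 2.17 / 32.07 = 6.77%.

Steady-state unemployment rate ≈ 6.77%.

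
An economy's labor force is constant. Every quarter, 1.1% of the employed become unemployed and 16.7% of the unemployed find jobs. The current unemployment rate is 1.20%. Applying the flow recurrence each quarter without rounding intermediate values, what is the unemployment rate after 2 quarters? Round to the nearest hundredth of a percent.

With a fixed labor force, u_{t+1} = u_t + s·(1−u_t) − f·u_t = u_t·(1−s−f) + s.
Here 1−s−f = 0.822 and s = 0.011.
u_1 = 0.012000 × 0.822 + 0.011 = 0.020864.
u_2 = 0.020864 × 0.822 + 0.011 = 0.028150.

Unemployment rate after two quarters ≈ 2.82%.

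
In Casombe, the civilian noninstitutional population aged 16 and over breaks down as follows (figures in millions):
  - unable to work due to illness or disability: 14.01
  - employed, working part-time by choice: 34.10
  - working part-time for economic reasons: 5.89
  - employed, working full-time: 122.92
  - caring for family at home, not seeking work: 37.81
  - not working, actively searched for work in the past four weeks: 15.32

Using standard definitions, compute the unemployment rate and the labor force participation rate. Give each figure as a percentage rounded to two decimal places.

Employed = 34.10 + 5.89 + 122.92 = 162.91 million (anyone who worked, including part-time for economic reasons, counts as employed).
Unemployed = 15.32 million.
Labor force = 162.91 + 15.32 = 178.23 million.
Not in labor force = 14.01 + 37.81 = 51.82 million (those not working and not actively searching are outside the labor force).
Civilian working-age population = 178.23 + 51.82 = 230.05 million.
Unemployment rate = 15.32 / 178.23 = 8.60%.
Labor force participation rate = 178.23 / 230.05 = 77.47%.

Unemployment rate ≈ 8.60%; labor force participation rate ≈ 77.47%.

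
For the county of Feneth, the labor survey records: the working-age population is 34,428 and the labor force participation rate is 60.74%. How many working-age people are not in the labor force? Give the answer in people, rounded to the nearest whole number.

About 13,516 are not in the labor force.

Share not in the labor force = 1 − 0.6074 = 0.3926.
Not in labor force = 0.3926 × 34,428 ≈ 13,516.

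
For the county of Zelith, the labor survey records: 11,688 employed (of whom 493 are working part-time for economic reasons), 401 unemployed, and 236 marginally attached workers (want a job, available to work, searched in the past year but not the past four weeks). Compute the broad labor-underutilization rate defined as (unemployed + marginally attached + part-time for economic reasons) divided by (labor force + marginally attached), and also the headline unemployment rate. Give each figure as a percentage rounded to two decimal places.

Broad underutilization rate ≈ 9.17%; headline unemployment rate ≈ 3.32%.

Labor force = 11,688 + 401 = 12,089.
Numerator = 401 + 236 + 493 = 1,130.
Denominator = 12,089 + 236 = 12,325.
Broad rate = 1,130 / 12,325 = 9.17%.
Headline unemployment rate = 401 / 12,089 = 3.32%.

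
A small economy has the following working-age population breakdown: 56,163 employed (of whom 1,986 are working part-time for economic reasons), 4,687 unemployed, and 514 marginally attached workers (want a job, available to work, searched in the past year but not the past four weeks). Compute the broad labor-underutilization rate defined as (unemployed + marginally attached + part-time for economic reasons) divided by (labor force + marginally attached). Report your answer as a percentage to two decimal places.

Broad underutilization rate ≈ 11.71%.

Labor force = 56,163 + 4,687 = 60,850.
Numerator = 4,687 + 514 + 1,986 = 7,187.
Denominator = 60,850 + 514 = 61,364.
Broad rate = 7,187 / 61,364 = 11.71%.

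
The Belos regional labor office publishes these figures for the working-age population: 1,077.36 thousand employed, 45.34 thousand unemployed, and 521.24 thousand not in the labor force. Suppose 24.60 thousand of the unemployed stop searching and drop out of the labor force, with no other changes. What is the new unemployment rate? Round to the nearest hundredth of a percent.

Initially, labor force = 1,077.36 + 45.34 = 1,122.70 thousand, so u = 45.34/1,122.70 = 4.04%.
After the change, unemployed and labor force both fall by 24.60 → E = 1,077.36, U = 20.74, labor force = 1,098.10 thousand.
New unemployment rate = 20.74 / 1,098.10 = 1.89%.

New unemployment rate ≈ 1.89%.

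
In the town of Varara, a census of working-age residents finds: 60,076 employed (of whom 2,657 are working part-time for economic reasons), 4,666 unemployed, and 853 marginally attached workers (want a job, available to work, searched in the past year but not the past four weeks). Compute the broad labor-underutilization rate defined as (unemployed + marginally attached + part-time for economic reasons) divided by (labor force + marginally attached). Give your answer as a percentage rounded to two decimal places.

Labor force = 60,076 + 4,666 = 64,742.
Numerator = 4,666 + 853 + 2,657 = 8,176.
Denominator = 64,742 + 853 = 65,595.
Broad rate = 8,176 / 65,595 = 12.46%.

Broad underutilization rate ≈ 12.46%.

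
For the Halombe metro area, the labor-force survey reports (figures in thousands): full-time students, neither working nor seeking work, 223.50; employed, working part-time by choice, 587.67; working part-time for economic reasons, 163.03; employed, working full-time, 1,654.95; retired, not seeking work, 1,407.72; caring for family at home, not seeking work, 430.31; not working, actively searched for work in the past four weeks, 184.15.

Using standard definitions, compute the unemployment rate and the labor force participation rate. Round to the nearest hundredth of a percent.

Unemployment rate ≈ 7.11%; labor force participation rate ≈ 55.68%.

Employed = 587.67 + 163.03 + 1,654.95 = 2,405.65 thousand (anyone who worked, including part-time for economic reasons, counts as employed).
Unemployed = 184.15 thousand.
Labor force = 2,405.65 + 184.15 = 2,589.80 thousand.
Not in labor force = 223.50 + 1,407.72 + 430.31 = 2,061.53 thousand (those not working and not actively searching are outside the labor force).
Civilian working-age population = 2,589.80 + 2,061.53 = 4,651.33 thousand.
Unemployment rate = 184.15 / 2,589.80 = 7.11%.
Labor force participation rate = 2,589.80 / 4,651.33 = 55.68%.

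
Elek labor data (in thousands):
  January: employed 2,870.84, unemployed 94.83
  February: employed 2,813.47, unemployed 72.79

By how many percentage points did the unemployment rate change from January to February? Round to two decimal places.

The unemployment rate changed by −0.68 percentage points.

January: labor force = 2,870.84 + 94.83 = 2,965.67; u = 94.83/2,965.67 = 3.20%.
February: labor force = 2,813.47 + 72.79 = 2,886.26; u = 72.79/2,886.26 = 2.52%.
Change = 2.52% − 3.20% = −0.68 pp.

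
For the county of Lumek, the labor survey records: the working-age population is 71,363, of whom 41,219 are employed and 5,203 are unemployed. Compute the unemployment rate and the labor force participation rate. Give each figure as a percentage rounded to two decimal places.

Unemployment rate ≈ 11.21%; labor force participation rate ≈ 65.05%.

Labor force = employed + unemployed = 41,219 + 5,203 = 46,422.
Unemployment rate = 5,203 / 46,422 = 11.21%.
Labor force participation rate = 46,422 / 71,363 = 65.05%.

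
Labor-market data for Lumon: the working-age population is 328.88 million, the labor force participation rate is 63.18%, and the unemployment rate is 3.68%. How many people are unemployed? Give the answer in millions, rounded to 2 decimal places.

Labor force = 0.6318 × 328.88 = 207.79 million.
Unemployed = 0.0368 × 207.79 ≈ 7.65 million.

About 7.65 million are unemployed.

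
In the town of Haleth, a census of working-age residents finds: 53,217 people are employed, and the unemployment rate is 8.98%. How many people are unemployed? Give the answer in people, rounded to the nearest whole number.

About 5,250 are unemployed.

Let U be the number unemployed. The labor force is E + U, and U/(E+U) = 0.0898.
So U = 0.0898 × 53,217 / (1 − 0.0898) = 4778.89 / 0.9102 ≈ 5,250.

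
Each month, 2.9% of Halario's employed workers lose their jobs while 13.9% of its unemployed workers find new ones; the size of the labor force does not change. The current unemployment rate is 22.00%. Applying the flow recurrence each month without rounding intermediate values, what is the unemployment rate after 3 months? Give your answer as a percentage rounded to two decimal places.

Unemployment rate after three months ≈ 19.99%.

With a fixed labor force, u_{t+1} = u_t + s·(1−u_t) − f·u_t = u_t·(1−s−f) + s.
Here 1−s−f = 0.832 and s = 0.029.
u_1 = 0.220000 × 0.832 + 0.029 = 0.212040.
u_2 = 0.212040 × 0.832 + 0.029 = 0.205417.
u_3 = 0.205417 × 0.832 + 0.029 = 0.199907.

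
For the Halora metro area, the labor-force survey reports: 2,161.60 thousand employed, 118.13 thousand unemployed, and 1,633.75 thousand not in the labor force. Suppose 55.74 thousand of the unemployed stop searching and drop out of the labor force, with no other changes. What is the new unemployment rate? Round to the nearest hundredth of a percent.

Initially, labor force = 2,161.60 + 118.13 = 2,279.73 thousand, so u = 118.13/2,279.73 = 5.18%.
After the change, unemployed and labor force both fall by 55.74 → E = 2,161.60, U = 62.39, labor force = 2,223.99 thousand.
New unemployment rate = 62.39 / 2,223.99 = 2.81%.

New unemployment rate ≈ 2.81%.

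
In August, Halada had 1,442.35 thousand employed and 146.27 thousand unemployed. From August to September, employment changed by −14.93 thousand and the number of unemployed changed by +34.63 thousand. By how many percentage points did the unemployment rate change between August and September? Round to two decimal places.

August: labor force = 1,442.35 + 146.27 = 1,588.62; u = 146.27/1,588.62 = 9.21%.
September: labor force = 1,427.42 + 180.90 = 1,608.32; u = 180.90/1,608.32 = 11.25%.
Change = 11.25% − 9.21% = +2.04 pp.

The unemployment rate changed by +2.04 percentage points.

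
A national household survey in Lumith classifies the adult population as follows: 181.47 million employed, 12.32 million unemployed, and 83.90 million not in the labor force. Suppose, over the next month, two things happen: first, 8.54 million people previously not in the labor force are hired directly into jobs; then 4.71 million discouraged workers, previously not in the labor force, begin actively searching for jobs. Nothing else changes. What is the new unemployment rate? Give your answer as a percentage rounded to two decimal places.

New unemployment rate ≈ 8.23%.

Initially, labor force = 181.47 + 12.32 = 193.79 million, so u = 12.32/193.79 = 6.36%.
After the first change, employed and labor force both rise by 8.54; unemployed unchanged → E = 190.01, U = 12.32, labor force = 202.33 million.
After the second change, unemployed and labor force both rise by 4.71 → E = 190.01, U = 17.03, labor force = 207.04 million.
New unemployment rate = 17.03 / 207.04 = 8.23%.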